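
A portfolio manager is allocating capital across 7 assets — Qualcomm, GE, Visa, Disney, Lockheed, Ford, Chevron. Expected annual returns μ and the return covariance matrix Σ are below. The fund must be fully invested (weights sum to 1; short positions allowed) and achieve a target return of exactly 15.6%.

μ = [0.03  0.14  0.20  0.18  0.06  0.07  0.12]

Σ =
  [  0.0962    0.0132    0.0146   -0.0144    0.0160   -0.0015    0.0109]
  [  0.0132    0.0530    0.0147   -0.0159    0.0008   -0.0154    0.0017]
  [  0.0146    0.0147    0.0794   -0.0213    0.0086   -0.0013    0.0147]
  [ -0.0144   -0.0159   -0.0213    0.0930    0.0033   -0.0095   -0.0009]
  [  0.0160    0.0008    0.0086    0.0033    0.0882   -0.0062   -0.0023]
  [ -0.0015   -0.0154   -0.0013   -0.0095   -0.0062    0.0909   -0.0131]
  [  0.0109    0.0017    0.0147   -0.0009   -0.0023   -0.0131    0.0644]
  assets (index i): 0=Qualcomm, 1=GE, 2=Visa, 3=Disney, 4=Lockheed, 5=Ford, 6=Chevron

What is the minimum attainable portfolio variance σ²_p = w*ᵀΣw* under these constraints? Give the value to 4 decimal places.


0.0127

g=Σ⁻¹μ = [-0.3122  3.5434  2.4477  3.2587  0.5321  2.0280  1.7410]
h=Σ⁻¹𝟙 = [5.1232  26.7074  8.0936  19.8993  10.5514  20.9798  17.0309]
a=μᵀg=1.945618  b=𝟙ᵀg=13.238711  c=𝟙ᵀh=108.385706  D=ac−b²=35.613761
λ₁=(c·0.156−b)/D = (108.385706·0.156−13.238711)/35.613761 = 0.103035
λ₂=(a−b·0.156)/D = (1.945618−13.238711·0.156)/35.613761 = -0.003359
w* = 0.103035·g + -0.003359·h:
  w_0 = 0.103035·-0.3122 + -0.003359·5.1232 = -0.0494  (Qualcomm)
  w_1 = 0.103035·3.5434 + -0.003359·26.7074 = 0.2754  (GE)
  w_2 = 0.103035·2.4477 + -0.003359·8.0936 = 0.2250  (Visa)
  w_3 = 0.103035·3.2587 + -0.003359·19.8993 = 0.2689  (Disney)
  w_4 = 0.103035·0.5321 + -0.003359·10.5514 = 0.0194  (Lockheed)
  w_5 = 0.103035·2.0280 + -0.003359·20.9798 = 0.1385  (Ford)
  w_6 = 0.103035·1.7410 + -0.003359·17.0309 = 0.1222  (Chevron)
Σw_i=1.0000  μᵀw=0.1560
σ²=wᵀΣw=λ₁·μ_p+λ₂ = 0.103035·0.156 + -0.003359 = 0.012715 ≈ 0.0127


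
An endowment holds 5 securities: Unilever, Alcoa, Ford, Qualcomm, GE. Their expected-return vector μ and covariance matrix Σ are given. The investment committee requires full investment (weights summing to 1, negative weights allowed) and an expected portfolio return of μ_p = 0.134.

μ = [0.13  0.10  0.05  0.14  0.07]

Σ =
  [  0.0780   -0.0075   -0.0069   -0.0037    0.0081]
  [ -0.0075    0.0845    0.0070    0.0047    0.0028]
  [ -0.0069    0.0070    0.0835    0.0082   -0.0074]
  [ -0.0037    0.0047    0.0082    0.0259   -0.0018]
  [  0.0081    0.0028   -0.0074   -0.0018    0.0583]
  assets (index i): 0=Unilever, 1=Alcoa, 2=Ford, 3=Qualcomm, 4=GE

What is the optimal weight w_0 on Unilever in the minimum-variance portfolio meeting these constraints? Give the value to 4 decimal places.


0.2217

p=Σ⁻¹μ = [1.9311  0.9937  0.2307  5.5032  1.0839]
q=Σ⁻¹𝟙 = [14.6322  9.6643  10.2681  36.8839  17.0977]
a=μᵀp=1.208275  b=𝟙ᵀp=9.742614  c=𝟙ᵀq=88.546255  D=ac−b²=12.069664
λ₁=(c·0.134−b)/D = (88.546255·0.134−9.742614)/12.069664 = 0.175861
λ₂=(a−b·0.134)/D = (1.208275−9.742614·0.134)/12.069664 = -0.008056
w* = 0.175861·p + -0.008056·q:
  w_0 = 0.175861·1.9311 + -0.008056·14.6322 = 0.2217  (Unilever)
  w_1 = 0.175861·0.9937 + -0.008056·9.6643 = 0.0969  (Alcoa)
  w_2 = 0.175861·0.2307 + -0.008056·10.2681 = -0.0422  (Ford)
  w_3 = 0.175861·5.5032 + -0.008056·36.8839 = 0.6707  (Qualcomm)
  w_4 = 0.175861·1.0839 + -0.008056·17.0977 = 0.0529  (GE)
Σw_i=1.0000  μᵀw=0.1340
σ²=wᵀΣw=λ₁·μ_p+λ₂ = 0.175861·0.134 + -0.008056 = 0.015509 ≈ 0.0155


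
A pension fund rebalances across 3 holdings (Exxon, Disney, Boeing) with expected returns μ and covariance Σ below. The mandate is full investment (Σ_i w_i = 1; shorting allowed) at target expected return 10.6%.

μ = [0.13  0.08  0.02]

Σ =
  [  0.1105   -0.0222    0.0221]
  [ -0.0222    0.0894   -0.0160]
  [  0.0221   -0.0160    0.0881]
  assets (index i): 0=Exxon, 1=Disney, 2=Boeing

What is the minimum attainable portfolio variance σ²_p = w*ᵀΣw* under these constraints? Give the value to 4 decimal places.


g=Σ⁻¹μ = [1.4097  1.2633  0.1028]
h=Σ⁻¹𝟙 = [9.8643  15.7352  11.7340]
a=μᵀg=0.286385  b=𝟙ᵀg=2.775853  c=𝟙ᵀh=37.333484  D=ac−b²=2.986379
λ₁=(c·0.106−b)/D = (37.333484·0.106−2.775853)/2.986379 = 0.395628
λ₂=(a−b·0.106)/D = (0.286385−2.775853·0.106)/2.986379 = -0.002631
w* = 0.395628·g + -0.002631·h:
  w_0 = 0.395628·1.4097 + -0.002631·9.8643 = 0.5318  (Exxon)
  w_1 = 0.395628·1.2633 + -0.002631·15.7352 = 0.4584  (Disney)
  w_2 = 0.395628·0.1028 + -0.002631·11.7340 = 0.0098  (Boeing)
Σw_i=1.0000  μᵀw=0.1060
σ²=wᵀΣw=λ₁·μ_p+λ₂ = 0.395628·0.106 + -0.002631 = 0.039306 ≈ 0.0393

0.0393


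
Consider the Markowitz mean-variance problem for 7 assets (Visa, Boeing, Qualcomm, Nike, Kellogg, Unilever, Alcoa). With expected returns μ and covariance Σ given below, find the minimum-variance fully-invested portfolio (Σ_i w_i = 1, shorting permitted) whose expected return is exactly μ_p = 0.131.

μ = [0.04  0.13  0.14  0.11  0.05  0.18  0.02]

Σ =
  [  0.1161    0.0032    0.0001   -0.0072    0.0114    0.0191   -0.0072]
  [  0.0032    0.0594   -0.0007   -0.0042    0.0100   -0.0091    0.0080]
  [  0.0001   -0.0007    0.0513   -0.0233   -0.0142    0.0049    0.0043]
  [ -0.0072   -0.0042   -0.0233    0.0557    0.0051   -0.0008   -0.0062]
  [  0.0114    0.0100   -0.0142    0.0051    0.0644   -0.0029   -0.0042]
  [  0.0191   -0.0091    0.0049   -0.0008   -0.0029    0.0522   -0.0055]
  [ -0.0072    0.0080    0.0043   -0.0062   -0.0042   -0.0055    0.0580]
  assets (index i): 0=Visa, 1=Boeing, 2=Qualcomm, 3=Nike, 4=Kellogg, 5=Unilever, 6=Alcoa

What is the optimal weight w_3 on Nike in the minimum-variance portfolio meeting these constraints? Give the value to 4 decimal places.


0.2423

x=Σ⁻¹μ = [-0.2000  2.8432  4.5613  4.0633  1.2549  3.7707  0.4725]
y=Σ⁻¹𝟙 = [6.4674  16.5774  38.2284  36.7706  19.5351  19.8642  20.1525]
a=μᵀx=2.198084  b=𝟙ᵀx=16.765865  c=𝟙ᵀy=157.595572  D=ac−b²=65.314088
λ₁=(c·0.131−b)/D = (157.595572·0.131−16.765865)/65.314088 = 0.059392
λ₂=(a−b·0.131)/D = (2.198084−16.765865·0.131)/65.314088 = 0.000027
w* = 0.059392·x + 0.000027·y:
  w_0 = 0.059392·-0.2000 + 0.000027·6.4674 = -0.0117  (Visa)
  w_1 = 0.059392·2.8432 + 0.000027·16.5774 = 0.1693  (Boeing)
  w_2 = 0.059392·4.5613 + 0.000027·38.2284 = 0.2719  (Qualcomm)
  w_3 = 0.059392·4.0633 + 0.000027·36.7706 = 0.2423  (Nike)
  w_4 = 0.059392·1.2549 + 0.000027·19.5351 = 0.0751  (Kellogg)
  w_5 = 0.059392·3.7707 + 0.000027·19.8642 = 0.2245  (Unilever)
  w_6 = 0.059392·0.4725 + 0.000027·20.1525 = 0.0286  (Alcoa)
Σw_i=1.0000  μᵀw=0.1310
σ²=wᵀΣw=λ₁·μ_p+λ₂ = 0.059392·0.131 + 0.000027 = 0.007807 ≈ 0.0078


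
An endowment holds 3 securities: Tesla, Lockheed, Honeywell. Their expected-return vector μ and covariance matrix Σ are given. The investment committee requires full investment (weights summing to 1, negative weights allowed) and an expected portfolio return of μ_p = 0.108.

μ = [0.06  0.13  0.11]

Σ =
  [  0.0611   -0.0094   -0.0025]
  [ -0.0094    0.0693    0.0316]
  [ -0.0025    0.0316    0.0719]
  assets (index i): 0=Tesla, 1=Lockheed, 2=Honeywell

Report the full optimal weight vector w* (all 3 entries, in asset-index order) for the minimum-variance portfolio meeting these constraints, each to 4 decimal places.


g=Σ⁻¹μ = [1.2725  1.6642  0.8427]
h=Σ⁻¹𝟙 = [18.7176  12.9193  8.8810]
a=μᵀg=0.385401  b=𝟙ᵀg=3.779471  c=𝟙ᵀh=40.517854  D=ac−b²=1.331216
λ₁=(c·0.108−b)/D = (40.517854·0.108−3.779471)/1.331216 = 0.448055
λ₂=(a−b·0.108)/D = (0.385401−3.779471·0.108)/1.331216 = -0.017114
w* = 0.448055·g + -0.017114·h:
  w_0 = 0.448055·1.2725 + -0.017114·18.7176 = 0.2498  (Tesla)
  w_1 = 0.448055·1.6642 + -0.017114·12.9193 = 0.5246  (Lockheed)
  w_2 = 0.448055·0.8427 + -0.017114·8.8810 = 0.2256  (Honeywell)
Σw_i=1.0000  μᵀw=0.1080
σ²=wᵀΣw=λ₁·μ_p+λ₂ = 0.448055·0.108 + -0.017114 = 0.031276 ≈ 0.0313

0.2498  0.5246  0.2256


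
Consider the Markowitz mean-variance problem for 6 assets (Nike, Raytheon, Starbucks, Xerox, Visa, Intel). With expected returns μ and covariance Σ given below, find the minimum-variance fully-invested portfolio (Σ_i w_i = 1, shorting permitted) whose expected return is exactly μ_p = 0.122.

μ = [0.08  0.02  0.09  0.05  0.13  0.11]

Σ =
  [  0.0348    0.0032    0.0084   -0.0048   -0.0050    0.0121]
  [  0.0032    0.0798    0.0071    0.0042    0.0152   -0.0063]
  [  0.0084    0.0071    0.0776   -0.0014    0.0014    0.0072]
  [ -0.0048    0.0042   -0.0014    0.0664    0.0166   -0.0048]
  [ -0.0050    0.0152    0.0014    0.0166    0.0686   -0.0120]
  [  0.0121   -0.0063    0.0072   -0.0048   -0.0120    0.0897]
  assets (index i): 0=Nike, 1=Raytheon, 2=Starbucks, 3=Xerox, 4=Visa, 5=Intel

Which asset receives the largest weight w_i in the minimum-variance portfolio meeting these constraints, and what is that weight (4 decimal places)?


g=Σ⁻¹μ = [2.0945  -0.2529  0.8163  0.4784  2.1773  1.1774]
h=Σ⁻¹𝟙 = [26.2619  8.3394  8.3781  14.1297  12.8006  9.9875]
a=μᵀg=0.672447  b=𝟙ᵀg=6.490949  c=𝟙ᵀh=79.897152  D=ac−b²=11.594209
λ₁=(c·0.122−b)/D = (79.897152·0.122−6.490949)/11.594209 = 0.280873
λ₂=(a−b·0.122)/D = (0.672447−6.490949·0.122)/11.594209 = -0.010302
w* = 0.280873·g + -0.010302·h:
  w_0 = 0.280873·2.0945 + -0.010302·26.2619 = 0.3177  (Nike)
  w_1 = 0.280873·-0.2529 + -0.010302·8.3394 = -0.1570  (Raytheon)
  w_2 = 0.280873·0.8163 + -0.010302·8.3781 = 0.1430  (Starbucks)
  w_3 = 0.280873·0.4784 + -0.010302·14.1297 = -0.0112  (Xerox)
  w_4 = 0.280873·2.1773 + -0.010302·12.8006 = 0.4797  (Visa)
  w_5 = 0.280873·1.1774 + -0.010302·9.9875 = 0.2278  (Intel)
Σw_i=1.0000  μᵀw=0.1220
σ²=wᵀΣw=λ₁·μ_p+λ₂ = 0.280873·0.122 + -0.010302 = 0.023964 ≈ 0.0240

Visa (0.4797)


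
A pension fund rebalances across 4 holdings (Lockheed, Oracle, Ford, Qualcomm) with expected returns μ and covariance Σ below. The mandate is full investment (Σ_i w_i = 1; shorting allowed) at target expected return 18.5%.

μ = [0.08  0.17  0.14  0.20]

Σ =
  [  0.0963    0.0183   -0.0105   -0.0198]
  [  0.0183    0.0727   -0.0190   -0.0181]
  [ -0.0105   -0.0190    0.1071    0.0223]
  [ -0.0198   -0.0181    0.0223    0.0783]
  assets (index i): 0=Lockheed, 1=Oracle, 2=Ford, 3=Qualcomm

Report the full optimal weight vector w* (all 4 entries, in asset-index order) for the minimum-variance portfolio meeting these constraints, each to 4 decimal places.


p=Σ⁻¹μ = [1.0166  3.2182  1.3155  3.1806]
q=Σ⁻¹𝟙 = [11.6026  17.6837  10.0887  16.9199]
a=μᵀp=1.448706  b=𝟙ᵀp=8.730854  c=𝟙ᵀq=56.295035  D=ac−b²=5.327126
λ₁=(c·0.185−b)/D = (56.295035·0.185−8.730854)/5.327126 = 0.316067
λ₂=(a−b·0.185)/D = (1.448706−8.730854·0.185)/5.327126 = -0.031256
w* = 0.316067·p + -0.031256·q:
  w_0 = 0.316067·1.0166 + -0.031256·11.6026 = -0.0413  (Lockheed)
  w_1 = 0.316067·3.2182 + -0.031256·17.6837 = 0.4644  (Oracle)
  w_2 = 0.316067·1.3155 + -0.031256·10.0887 = 0.1005  (Ford)
  w_3 = 0.316067·3.1806 + -0.031256·16.9199 = 0.4764  (Qualcomm)
Σw_i=1.0000  μᵀw=0.1850
σ²=wᵀΣw=λ₁·μ_p+λ₂ = 0.316067·0.185 + -0.031256 = 0.027217 ≈ 0.0272

-0.0413  0.4644  0.1005  0.4764


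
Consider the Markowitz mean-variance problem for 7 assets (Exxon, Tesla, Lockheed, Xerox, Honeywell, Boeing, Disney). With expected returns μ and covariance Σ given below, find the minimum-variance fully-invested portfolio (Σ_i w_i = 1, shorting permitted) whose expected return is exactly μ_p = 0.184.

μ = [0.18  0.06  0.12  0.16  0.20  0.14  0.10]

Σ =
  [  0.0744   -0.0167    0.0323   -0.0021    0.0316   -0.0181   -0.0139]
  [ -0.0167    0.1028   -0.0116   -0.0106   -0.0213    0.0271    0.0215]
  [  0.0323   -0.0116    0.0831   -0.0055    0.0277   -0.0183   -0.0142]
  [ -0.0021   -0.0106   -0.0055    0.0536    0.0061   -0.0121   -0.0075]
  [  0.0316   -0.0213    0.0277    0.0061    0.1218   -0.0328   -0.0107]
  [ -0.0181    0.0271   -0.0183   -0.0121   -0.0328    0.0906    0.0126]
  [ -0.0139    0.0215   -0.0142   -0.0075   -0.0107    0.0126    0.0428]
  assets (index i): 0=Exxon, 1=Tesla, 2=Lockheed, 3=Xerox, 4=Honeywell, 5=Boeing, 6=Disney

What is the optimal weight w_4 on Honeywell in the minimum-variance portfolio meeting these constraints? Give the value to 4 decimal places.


0.2300

u=Σ⁻¹μ = [2.7384  0.4084  1.4909  4.3336  1.5586  2.8838  3.8154]
v=Σ⁻¹𝟙 = [16.1567  7.4883  15.4999  29.9092  7.8410  17.5346  32.0318]
a=μᵀu=2.486708  b=𝟙ᵀu=17.229183  c=𝟙ᵀv=126.461455  D=ac−b²=17.627973
λ₁=(c·0.184−b)/D = (126.461455·0.184−17.229183)/17.627973 = 0.342622
λ₂=(a−b·0.184)/D = (2.486708−17.229183·0.184)/17.627973 = -0.038771
w* = 0.342622·u + -0.038771·v:
  w_0 = 0.342622·2.7384 + -0.038771·16.1567 = 0.3118  (Exxon)
  w_1 = 0.342622·0.4084 + -0.038771·7.4883 = -0.1504  (Tesla)
  w_2 = 0.342622·1.4909 + -0.038771·15.4999 = -0.0901  (Lockheed)
  w_3 = 0.342622·4.3336 + -0.038771·29.9092 = 0.3252  (Xerox)
  w_4 = 0.342622·1.5586 + -0.038771·7.8410 = 0.2300  (Honeywell)
  w_5 = 0.342622·2.8838 + -0.038771·17.5346 = 0.3082  (Boeing)
  w_6 = 0.342622·3.8154 + -0.038771·32.0318 = 0.0653  (Disney)
Σw_i=1.0000  μᵀw=0.1840
σ²=wᵀΣw=λ₁·μ_p+λ₂ = 0.342622·0.184 + -0.038771 = 0.024271 ≈ 0.0243


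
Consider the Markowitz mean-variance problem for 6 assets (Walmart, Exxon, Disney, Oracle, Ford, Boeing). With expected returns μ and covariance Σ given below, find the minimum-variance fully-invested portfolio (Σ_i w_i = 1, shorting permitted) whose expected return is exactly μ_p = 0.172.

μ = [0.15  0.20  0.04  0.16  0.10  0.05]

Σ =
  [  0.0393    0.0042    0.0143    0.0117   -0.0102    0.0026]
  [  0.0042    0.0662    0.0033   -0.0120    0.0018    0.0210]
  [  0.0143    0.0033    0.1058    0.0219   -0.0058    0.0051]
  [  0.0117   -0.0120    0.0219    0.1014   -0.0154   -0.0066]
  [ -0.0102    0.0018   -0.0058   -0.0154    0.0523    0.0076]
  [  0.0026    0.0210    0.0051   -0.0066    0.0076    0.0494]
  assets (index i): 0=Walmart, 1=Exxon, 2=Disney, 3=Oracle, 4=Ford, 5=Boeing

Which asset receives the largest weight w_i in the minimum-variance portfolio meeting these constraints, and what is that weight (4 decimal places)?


u=Σ⁻¹μ = [3.9063  3.3306  -0.4658  2.0613  3.2283  -0.7825]
v=Σ⁻¹𝟙 = [25.1648  11.1881  4.0771  12.0905  26.0053  11.3560]
a=μᵀu=1.846949  b=𝟙ᵀu=11.278234  c=𝟙ᵀv=89.881763  D=ac−b²=38.808428
λ₁=(c·0.172−b)/D = (89.881763·0.172−11.278234)/38.808428 = 0.107745
λ₂=(a−b·0.172)/D = (1.846949−11.278234·0.172)/38.808428 = -0.002394
w* = 0.107745·u + -0.002394·v:
  w_0 = 0.107745·3.9063 + -0.002394·25.1648 = 0.3606  (Walmart)
  w_1 = 0.107745·3.3306 + -0.002394·11.1881 = 0.3321  (Exxon)
  w_2 = 0.107745·-0.4658 + -0.002394·4.0771 = -0.0599  (Disney)
  w_3 = 0.107745·2.0613 + -0.002394·12.0905 = 0.1932  (Oracle)
  w_4 = 0.107745·3.2283 + -0.002394·26.0053 = 0.2856  (Ford)
  w_5 = 0.107745·-0.7825 + -0.002394·11.3560 = -0.1115  (Boeing)
Σw_i=1.0000  μᵀw=0.1720
σ²=wᵀΣw=λ₁·μ_p+λ₂ = 0.107745·0.172 + -0.002394 = 0.016138 ≈ 0.0161

Walmart (0.3606)


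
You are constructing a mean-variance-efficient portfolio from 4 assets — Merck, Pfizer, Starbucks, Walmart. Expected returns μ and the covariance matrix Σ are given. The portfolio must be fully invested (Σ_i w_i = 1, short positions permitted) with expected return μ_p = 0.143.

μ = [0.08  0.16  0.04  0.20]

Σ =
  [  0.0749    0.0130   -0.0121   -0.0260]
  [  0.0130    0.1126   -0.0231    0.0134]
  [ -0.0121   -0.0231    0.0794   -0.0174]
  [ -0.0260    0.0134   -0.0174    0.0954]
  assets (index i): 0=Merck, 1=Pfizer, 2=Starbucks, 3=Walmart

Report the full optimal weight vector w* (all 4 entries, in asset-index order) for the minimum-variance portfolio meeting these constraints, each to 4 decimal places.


p=Σ⁻¹μ = [2.1347  1.2065  1.8019  2.8374]
q=Σ⁻¹𝟙 = [22.2973  8.6607  22.7850  19.4983]
a=μᵀp=1.003376  b=𝟙ᵀp=7.980541  c=𝟙ᵀq=73.241187  D=ac−b²=9.799416
λ₁=(c·0.143−b)/D = (73.241187·0.143−7.980541)/9.799416 = 0.254398
λ₂=(a−b·0.143)/D = (1.003376−7.980541·0.143)/9.799416 = -0.014066
w* = 0.254398·p + -0.014066·q:
  w_0 = 0.254398·2.1347 + -0.014066·22.2973 = 0.2294  (Merck)
  w_1 = 0.254398·1.2065 + -0.014066·8.6607 = 0.1851  (Pfizer)
  w_2 = 0.254398·1.8019 + -0.014066·22.7850 = 0.1379  (Starbucks)
  w_3 = 0.254398·2.8374 + -0.014066·19.4983 = 0.4476  (Walmart)
Σw_i=1.0000  μᵀw=0.1430
σ²=wᵀΣw=λ₁·μ_p+λ₂ = 0.254398·0.143 + -0.014066 = 0.022313 ≈ 0.0223

0.2294  0.1851  0.1379  0.4476


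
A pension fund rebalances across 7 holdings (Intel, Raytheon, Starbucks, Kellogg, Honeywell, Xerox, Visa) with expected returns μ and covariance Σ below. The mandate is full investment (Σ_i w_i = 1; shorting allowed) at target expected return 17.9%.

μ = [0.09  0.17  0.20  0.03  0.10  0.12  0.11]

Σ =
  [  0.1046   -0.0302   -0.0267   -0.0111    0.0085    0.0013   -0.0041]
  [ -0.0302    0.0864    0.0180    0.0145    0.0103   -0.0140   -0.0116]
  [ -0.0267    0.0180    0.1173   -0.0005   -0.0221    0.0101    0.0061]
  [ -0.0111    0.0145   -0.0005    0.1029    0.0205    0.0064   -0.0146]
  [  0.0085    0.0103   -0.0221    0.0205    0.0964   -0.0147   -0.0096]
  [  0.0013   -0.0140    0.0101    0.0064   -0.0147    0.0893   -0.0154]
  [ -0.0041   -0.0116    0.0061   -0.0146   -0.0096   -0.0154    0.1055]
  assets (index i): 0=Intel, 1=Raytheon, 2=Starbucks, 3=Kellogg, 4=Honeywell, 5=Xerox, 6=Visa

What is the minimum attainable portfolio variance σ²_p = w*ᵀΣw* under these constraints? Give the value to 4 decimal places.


p=Σ⁻¹μ = [2.0087  2.7089  1.7533  -0.0401  1.4741  2.0884  1.7506]
q=Σ⁻¹𝟙 = [17.5280  17.8247  9.7148  8.0872  11.5974  16.7583  16.1787]
a=μᵀp=1.581313  b=𝟙ᵀp=11.743691  c=𝟙ᵀq=97.689098  D=ac−b²=16.562716
λ₁=(c·0.179−b)/D = (97.689098·0.179−11.743691)/16.562716 = 0.346722
λ₂=(a−b·0.179)/D = (1.581313−11.743691·0.179)/16.562716 = -0.031445
w* = 0.346722·p + -0.031445·q:
  w_0 = 0.346722·2.0087 + -0.031445·17.5280 = 0.1453  (Intel)
  w_1 = 0.346722·2.7089 + -0.031445·17.8247 = 0.3787  (Raytheon)
  w_2 = 0.346722·1.7533 + -0.031445·9.7148 = 0.3024  (Starbucks)
  w_3 = 0.346722·-0.0401 + -0.031445·8.0872 = -0.2682  (Kellogg)
  w_4 = 0.346722·1.4741 + -0.031445·11.5974 = 0.1464  (Honeywell)
  w_5 = 0.346722·2.0884 + -0.031445·16.7583 = 0.1971  (Xerox)
  w_6 = 0.346722·1.7506 + -0.031445·16.1787 = 0.0982  (Visa)
Σw_i=1.0000  μᵀw=0.1790
σ²=wᵀΣw=λ₁·μ_p+λ₂ = 0.346722·0.179 + -0.031445 = 0.030619 ≈ 0.0306

0.0306


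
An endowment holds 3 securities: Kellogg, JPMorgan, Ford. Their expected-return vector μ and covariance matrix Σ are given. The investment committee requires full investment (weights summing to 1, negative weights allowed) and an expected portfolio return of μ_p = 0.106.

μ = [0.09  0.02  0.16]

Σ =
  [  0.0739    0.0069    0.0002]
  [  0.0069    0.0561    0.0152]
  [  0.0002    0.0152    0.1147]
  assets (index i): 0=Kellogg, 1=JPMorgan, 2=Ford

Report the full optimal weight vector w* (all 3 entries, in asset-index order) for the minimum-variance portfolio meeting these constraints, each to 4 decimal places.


g=Σ⁻¹μ = [1.2307  -0.1787  1.4165]
h=Σ⁻¹𝟙 = [12.1602  14.4936  6.7765]
a=μᵀg=0.333826  b=𝟙ᵀg=2.468531  c=𝟙ᵀh=33.430318  D=ac−b²=5.066275
λ₁=(c·0.106−b)/D = (33.430318·0.106−2.468531)/5.066275 = 0.212204
λ₂=(a−b·0.106)/D = (0.333826−2.468531·0.106)/5.066275 = 0.014244
w* = 0.212204·g + 0.014244·h:
  w_0 = 0.212204·1.2307 + 0.014244·12.1602 = 0.4344  (Kellogg)
  w_1 = 0.212204·-0.1787 + 0.014244·14.4936 = 0.1685  (JPMorgan)
  w_2 = 0.212204·1.4165 + 0.014244·6.7765 = 0.3971  (Ford)
Σw_i=1.0000  μᵀw=0.1060
σ²=wᵀΣw=λ₁·μ_p+λ₂ = 0.212204·0.106 + 0.014244 = 0.036737 ≈ 0.0367

0.4344  0.1685  0.3971


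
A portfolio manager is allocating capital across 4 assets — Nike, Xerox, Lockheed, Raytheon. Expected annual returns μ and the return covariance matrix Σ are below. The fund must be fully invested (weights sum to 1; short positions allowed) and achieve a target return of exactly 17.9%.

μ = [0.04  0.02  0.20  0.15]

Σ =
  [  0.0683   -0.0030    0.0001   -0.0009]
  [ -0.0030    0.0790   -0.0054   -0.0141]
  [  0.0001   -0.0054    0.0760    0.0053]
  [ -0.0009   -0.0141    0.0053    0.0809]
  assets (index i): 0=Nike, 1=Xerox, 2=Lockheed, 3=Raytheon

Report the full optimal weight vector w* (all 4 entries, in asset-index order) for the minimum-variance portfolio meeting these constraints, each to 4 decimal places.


p=Σ⁻¹μ = [0.6402  0.7789  2.5585  1.8294]
q=Σ⁻¹𝟙 = [15.5502  16.7615  13.3114  14.5832]
a=μᵀp=0.827296  b=𝟙ᵀp=5.806996  c=𝟙ᵀq=60.206251  D=ac−b²=16.087202
λ₁=(c·0.179−b)/D = (60.206251·0.179−5.806996)/16.087202 = 0.308936
λ₂=(a−b·0.179)/D = (0.827296−5.806996·0.179)/16.087202 = -0.013188
w* = 0.308936·p + -0.013188·q:
  w_0 = 0.308936·0.6402 + -0.013188·15.5502 = -0.0073  (Nike)
  w_1 = 0.308936·0.7789 + -0.013188·16.7615 = 0.0196  (Xerox)
  w_2 = 0.308936·2.5585 + -0.013188·13.3114 = 0.6149  (Lockheed)
  w_3 = 0.308936·1.8294 + -0.013188·14.5832 = 0.3728  (Raytheon)
Σw_i=1.0000  μᵀw=0.1790
σ²=wᵀΣw=λ₁·μ_p+λ₂ = 0.308936·0.179 + -0.013188 = 0.042112 ≈ 0.0421

-0.0073  0.0196  0.6149  0.3728


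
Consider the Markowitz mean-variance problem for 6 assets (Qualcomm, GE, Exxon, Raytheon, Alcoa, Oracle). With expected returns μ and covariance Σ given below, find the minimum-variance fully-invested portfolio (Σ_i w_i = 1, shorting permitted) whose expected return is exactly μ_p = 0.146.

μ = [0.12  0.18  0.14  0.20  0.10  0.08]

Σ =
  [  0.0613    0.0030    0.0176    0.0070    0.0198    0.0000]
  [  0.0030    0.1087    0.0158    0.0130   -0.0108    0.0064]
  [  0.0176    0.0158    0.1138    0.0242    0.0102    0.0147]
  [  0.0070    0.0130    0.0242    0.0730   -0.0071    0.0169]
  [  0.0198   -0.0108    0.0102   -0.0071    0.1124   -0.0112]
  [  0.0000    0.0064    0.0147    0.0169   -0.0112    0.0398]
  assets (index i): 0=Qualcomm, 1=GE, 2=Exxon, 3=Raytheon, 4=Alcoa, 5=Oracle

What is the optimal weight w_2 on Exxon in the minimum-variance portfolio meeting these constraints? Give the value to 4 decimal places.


g=Σ⁻¹μ = [1.2668  1.3778  0.1466  2.1692  1.0326  1.1039]
h=Σ⁻¹𝟙 = [11.7143  7.6404  0.5248  6.5258  10.3067  23.8326]
a=μᵀg=1.045958  b=𝟙ᵀg=7.096902  c=𝟙ᵀh=60.544647  D=ac−b²=12.961112
λ₁=(c·0.146−b)/D = (60.544647·0.146−7.096902)/12.961112 = 0.134450
λ₂=(a−b·0.146)/D = (1.045958−7.096902·0.146)/12.961112 = 0.000757
w* = 0.134450·g + 0.000757·h:
  w_0 = 0.134450·1.2668 + 0.000757·11.7143 = 0.1792  (Qualcomm)
  w_1 = 0.134450·1.3778 + 0.000757·7.6404 = 0.1910  (GE)
  w_2 = 0.134450·0.1466 + 0.000757·0.5248 = 0.0201  (Exxon)
  w_3 = 0.134450·2.1692 + 0.000757·6.5258 = 0.2966  (Raytheon)
  w_4 = 0.134450·1.0326 + 0.000757·10.3067 = 0.1466  (Alcoa)
  w_5 = 0.134450·1.1039 + 0.000757·23.8326 = 0.1665  (Oracle)
Σw_i=1.0000  μᵀw=0.1460
σ²=wᵀΣw=λ₁·μ_p+λ₂ = 0.134450·0.146 + 0.000757 = 0.020387 ≈ 0.0204

0.0201


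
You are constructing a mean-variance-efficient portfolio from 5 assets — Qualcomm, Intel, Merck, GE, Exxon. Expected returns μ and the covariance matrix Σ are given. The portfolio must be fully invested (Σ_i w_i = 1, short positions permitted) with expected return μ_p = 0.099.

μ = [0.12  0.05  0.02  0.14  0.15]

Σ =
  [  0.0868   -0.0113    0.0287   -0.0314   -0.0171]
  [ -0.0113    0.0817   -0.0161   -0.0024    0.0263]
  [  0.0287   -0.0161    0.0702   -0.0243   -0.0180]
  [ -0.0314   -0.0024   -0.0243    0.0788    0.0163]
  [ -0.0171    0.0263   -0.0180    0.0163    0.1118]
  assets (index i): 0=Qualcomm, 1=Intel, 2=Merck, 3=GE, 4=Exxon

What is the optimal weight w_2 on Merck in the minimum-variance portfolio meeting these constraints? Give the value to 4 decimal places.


u=Σ⁻¹μ = [2.4889  0.7753  0.7204  2.7547  1.2543]
v=Σ⁻¹𝟙 = [17.1367  17.2946  21.8288  25.2612  7.3287]
a=μᵀu=0.925644  b=𝟙ᵀu=7.993583  c=𝟙ᵀv=88.850040  D=ac−b²=18.346146
λ₁=(c·0.099−b)/D = (88.850040·0.099−7.993583)/18.346146 = 0.043746
λ₂=(a−b·0.099)/D = (0.925644−7.993583·0.099)/18.346146 = 0.007319
w* = 0.043746·u + 0.007319·v:
  w_0 = 0.043746·2.4889 + 0.007319·17.1367 = 0.2343  (Qualcomm)
  w_1 = 0.043746·0.7753 + 0.007319·17.2946 = 0.1605  (Intel)
  w_2 = 0.043746·0.7204 + 0.007319·21.8288 = 0.1913  (Merck)
  w_3 = 0.043746·2.7547 + 0.007319·25.2612 = 0.3054  (GE)
  w_4 = 0.043746·1.2543 + 0.007319·7.3287 = 0.1085  (Exxon)
Σw_i=1.0000  μᵀw=0.0990
σ²=wᵀΣw=λ₁·μ_p+λ₂ = 0.043746·0.099 + 0.007319 = 0.011650 ≈ 0.0117

0.1913


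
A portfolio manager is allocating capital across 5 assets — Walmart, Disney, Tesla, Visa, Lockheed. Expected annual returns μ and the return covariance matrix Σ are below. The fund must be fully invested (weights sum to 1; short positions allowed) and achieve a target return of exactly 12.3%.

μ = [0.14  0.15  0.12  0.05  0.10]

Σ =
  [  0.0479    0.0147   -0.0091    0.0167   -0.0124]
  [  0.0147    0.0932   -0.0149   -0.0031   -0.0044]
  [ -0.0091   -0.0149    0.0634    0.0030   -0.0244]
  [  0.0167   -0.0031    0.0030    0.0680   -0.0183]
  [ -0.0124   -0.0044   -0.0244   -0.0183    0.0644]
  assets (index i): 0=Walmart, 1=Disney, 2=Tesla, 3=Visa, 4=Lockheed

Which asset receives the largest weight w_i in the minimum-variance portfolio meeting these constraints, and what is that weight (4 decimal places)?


Tesla (0.2983)

p=Σ⁻¹μ = [4.0676  1.9412  4.6051  0.8181  4.4459]
q=Σ⁻¹𝟙 = [28.0960  15.0236  38.5241  18.0072  41.6773]
a=μᵀp=1.898755  b=𝟙ᵀp=15.877965  c=𝟙ᵀq=141.328224  D=ac−b²=16.237956
λ₁=(c·0.123−b)/D = (141.328224·0.123−15.877965)/16.237956 = 0.092709
λ₂=(a−b·0.123)/D = (1.898755−15.877965·0.123)/16.237956 = -0.003340
w* = 0.092709·p + -0.003340·q:
  w_0 = 0.092709·4.0676 + -0.003340·28.0960 = 0.2833  (Walmart)
  w_1 = 0.092709·1.9412 + -0.003340·15.0236 = 0.1298  (Disney)
  w_2 = 0.092709·4.6051 + -0.003340·38.5241 = 0.2983  (Tesla)
  w_3 = 0.092709·0.8181 + -0.003340·18.0072 = 0.0157  (Visa)
  w_4 = 0.092709·4.4459 + -0.003340·41.6773 = 0.2730  (Lockheed)
Σw_i=1.0000  μᵀw=0.1230
σ²=wᵀΣw=λ₁·μ_p+λ₂ = 0.092709·0.123 + -0.003340 = 0.008063 ≈ 0.0081


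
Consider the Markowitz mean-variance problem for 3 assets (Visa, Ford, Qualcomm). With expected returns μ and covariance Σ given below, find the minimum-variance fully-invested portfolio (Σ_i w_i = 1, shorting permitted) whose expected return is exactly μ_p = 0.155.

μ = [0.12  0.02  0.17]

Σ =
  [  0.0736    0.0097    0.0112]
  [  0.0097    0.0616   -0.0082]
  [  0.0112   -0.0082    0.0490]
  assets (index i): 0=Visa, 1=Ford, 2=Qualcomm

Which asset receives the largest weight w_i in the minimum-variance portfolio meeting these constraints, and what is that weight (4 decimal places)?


u=Σ⁻¹μ = [1.0438  0.6038  3.3318]
v=Σ⁻¹𝟙 = [7.9501  17.8544  21.5789]
a=μᵀu=0.703751  b=𝟙ᵀu=4.979511  c=𝟙ᵀv=47.383385  D=ac−b²=8.550558
λ₁=(c·0.155−b)/D = (47.383385·0.155−4.979511)/8.550558 = 0.276580
λ₂=(a−b·0.155)/D = (0.703751−4.979511·0.155)/8.550558 = -0.007961
w* = 0.276580·u + -0.007961·v:
  w_0 = 0.276580·1.0438 + -0.007961·7.9501 = 0.2254  (Visa)
  w_1 = 0.276580·0.6038 + -0.007961·17.8544 = 0.0249  (Ford)
  w_2 = 0.276580·3.3318 + -0.007961·21.5789 = 0.7497  (Qualcomm)
Σw_i=1.0000  μᵀw=0.1550
σ²=wᵀΣw=λ₁·μ_p+λ₂ = 0.276580·0.155 + -0.007961 = 0.034909 ≈ 0.0349

Qualcomm (0.7497)


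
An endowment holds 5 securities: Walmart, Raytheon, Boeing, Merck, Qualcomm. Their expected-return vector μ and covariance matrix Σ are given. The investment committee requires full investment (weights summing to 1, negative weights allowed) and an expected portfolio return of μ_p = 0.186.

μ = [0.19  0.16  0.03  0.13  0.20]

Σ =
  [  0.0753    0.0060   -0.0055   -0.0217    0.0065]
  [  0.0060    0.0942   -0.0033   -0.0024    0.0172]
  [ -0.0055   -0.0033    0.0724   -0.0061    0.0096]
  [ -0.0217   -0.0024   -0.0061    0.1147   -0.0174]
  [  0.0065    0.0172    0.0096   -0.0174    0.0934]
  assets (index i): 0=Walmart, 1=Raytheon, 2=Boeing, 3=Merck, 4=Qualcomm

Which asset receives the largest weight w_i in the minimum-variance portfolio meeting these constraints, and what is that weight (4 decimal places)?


p=Σ⁻¹μ = [2.8829  1.2158  0.5910  2.0447  2.0370]
q=Σ⁻¹𝟙 = [17.0648  8.7997  15.5265  14.3175  8.9700]
a=μᵀp=1.433214  b=𝟙ᵀp=8.771325  c=𝟙ᵀq=64.678462  D=ac−b²=15.761917
λ₁=(c·0.186−b)/D = (64.678462·0.186−8.771325)/15.761917 = 0.206756
λ₂=(a−b·0.186)/D = (1.433214−8.771325·0.186)/15.761917 = -0.012578
w* = 0.206756·p + -0.012578·q:
  w_0 = 0.206756·2.8829 + -0.012578·17.0648 = 0.3814  (Walmart)
  w_1 = 0.206756·1.2158 + -0.012578·8.7997 = 0.1407  (Raytheon)
  w_2 = 0.206756·0.5910 + -0.012578·15.5265 = -0.0731  (Boeing)
  w_3 = 0.206756·2.0447 + -0.012578·14.3175 = 0.2427  (Merck)
  w_4 = 0.206756·2.0370 + -0.012578·8.9700 = 0.3083  (Qualcomm)
Σw_i=1.0000  μᵀw=0.1860
σ²=wᵀΣw=λ₁·μ_p+λ₂ = 0.206756·0.186 + -0.012578 = 0.025879 ≈ 0.0259

Walmart (0.3814)


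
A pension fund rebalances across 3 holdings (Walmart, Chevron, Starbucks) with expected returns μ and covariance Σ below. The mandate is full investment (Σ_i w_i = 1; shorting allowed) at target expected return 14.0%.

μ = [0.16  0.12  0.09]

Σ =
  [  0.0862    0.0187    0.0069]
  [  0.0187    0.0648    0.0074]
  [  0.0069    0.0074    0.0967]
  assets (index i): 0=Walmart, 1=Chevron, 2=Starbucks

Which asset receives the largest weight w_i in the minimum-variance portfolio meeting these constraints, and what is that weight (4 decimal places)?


Walmart (0.5714)

x=Σ⁻¹μ = [1.5090  1.3340  0.7209]
y=Σ⁻¹𝟙 = [8.2837  12.0333  8.8293]
a=μᵀx=0.466416  b=𝟙ᵀx=3.564027  c=𝟙ᵀy=29.146327  D=ac−b²=0.892029
λ₁=(c·0.140−b)/D = (29.146327·0.140−3.564027)/0.892029 = 0.578970
λ₂=(a−b·0.140)/D = (0.466416−3.564027·0.140)/0.892029 = -0.036487
w* = 0.578970·x + -0.036487·y:
  w_0 = 0.578970·1.5090 + -0.036487·8.2837 = 0.5714  (Walmart)
  w_1 = 0.578970·1.3340 + -0.036487·12.0333 = 0.3333  (Chevron)
  w_2 = 0.578970·0.7209 + -0.036487·8.8293 = 0.0953  (Starbucks)
Σw_i=1.0000  μᵀw=0.1400
σ²=wᵀΣw=λ₁·μ_p+λ₂ = 0.578970·0.140 + -0.036487 = 0.044569 ≈ 0.0446


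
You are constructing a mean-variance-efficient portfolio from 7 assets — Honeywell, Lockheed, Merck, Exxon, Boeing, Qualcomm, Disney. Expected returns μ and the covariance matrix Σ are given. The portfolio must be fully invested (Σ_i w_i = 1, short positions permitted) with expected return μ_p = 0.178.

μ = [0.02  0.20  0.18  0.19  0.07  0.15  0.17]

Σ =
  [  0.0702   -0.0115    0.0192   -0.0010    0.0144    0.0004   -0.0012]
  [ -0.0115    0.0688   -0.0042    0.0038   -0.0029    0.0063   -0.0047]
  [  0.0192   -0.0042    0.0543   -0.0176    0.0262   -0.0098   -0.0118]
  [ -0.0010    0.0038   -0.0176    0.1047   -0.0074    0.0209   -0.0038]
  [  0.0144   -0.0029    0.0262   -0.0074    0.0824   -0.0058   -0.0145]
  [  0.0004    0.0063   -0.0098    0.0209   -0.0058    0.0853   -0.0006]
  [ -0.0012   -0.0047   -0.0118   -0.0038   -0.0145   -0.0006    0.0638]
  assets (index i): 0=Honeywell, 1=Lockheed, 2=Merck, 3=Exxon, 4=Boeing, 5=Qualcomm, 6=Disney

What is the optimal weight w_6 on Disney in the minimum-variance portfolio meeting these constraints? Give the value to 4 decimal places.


0.2447

p=Σ⁻¹μ = [-0.7211  3.1453  5.6464  2.4965  0.3636  1.6207  4.1736]
q=Σ⁻¹𝟙 = [9.3934  17.9309  22.9092  12.2768  10.0209  10.8328  24.5193]
a=μᵀp=3.083379  b=𝟙ᵀp=16.724953  c=𝟙ᵀq=107.883227  D=ac−b²=52.920829
λ₁=(c·0.178−b)/D = (107.883227·0.178−16.724953)/52.920829 = 0.046830
λ₂=(a−b·0.178)/D = (3.083379−16.724953·0.178)/52.920829 = 0.002009
w* = 0.046830·p + 0.002009·q:
  w_0 = 0.046830·-0.7211 + 0.002009·9.3934 = -0.0149  (Honeywell)
  w_1 = 0.046830·3.1453 + 0.002009·17.9309 = 0.1833  (Lockheed)
  w_2 = 0.046830·5.6464 + 0.002009·22.9092 = 0.3104  (Merck)
  w_3 = 0.046830·2.4965 + 0.002009·12.2768 = 0.1416  (Exxon)
  w_4 = 0.046830·0.3636 + 0.002009·10.0209 = 0.0372  (Boeing)
  w_5 = 0.046830·1.6207 + 0.002009·10.8328 = 0.0977  (Qualcomm)
  w_6 = 0.046830·4.1736 + 0.002009·24.5193 = 0.2447  (Disney)
Σw_i=1.0000  μᵀw=0.1780
σ²=wᵀΣw=λ₁·μ_p+λ₂ = 0.046830·0.178 + 0.002009 = 0.010345 ≈ 0.0103


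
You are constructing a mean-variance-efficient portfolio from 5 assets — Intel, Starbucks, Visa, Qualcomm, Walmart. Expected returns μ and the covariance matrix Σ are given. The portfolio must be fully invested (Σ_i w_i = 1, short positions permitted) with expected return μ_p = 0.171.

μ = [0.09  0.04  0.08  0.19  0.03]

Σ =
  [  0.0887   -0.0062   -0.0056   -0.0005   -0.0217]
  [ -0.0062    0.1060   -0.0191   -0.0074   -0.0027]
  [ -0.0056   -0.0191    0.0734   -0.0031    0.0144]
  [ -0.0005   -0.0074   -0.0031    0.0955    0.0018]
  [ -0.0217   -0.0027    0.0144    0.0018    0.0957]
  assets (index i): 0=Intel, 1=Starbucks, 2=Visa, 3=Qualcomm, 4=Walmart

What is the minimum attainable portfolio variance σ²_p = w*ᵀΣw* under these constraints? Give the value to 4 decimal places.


p=Σ⁻¹μ = [1.2679  0.8650  1.4278  2.1025  0.3710]
q=Σ⁻¹𝟙 = [16.3095  14.5631  16.8507  12.0097  11.7970]
a=μᵀp=0.673544  b=𝟙ᵀp=6.034187  c=𝟙ᵀq=71.530004  D=ac−b²=11.767167
λ₁=(c·0.171−b)/D = (71.530004·0.171−6.034187)/11.767167 = 0.526673
λ₂=(a−b·0.171)/D = (0.673544−6.034187·0.171)/11.767167 = -0.030449
w* = 0.526673·p + -0.030449·q:
  w_0 = 0.526673·1.2679 + -0.030449·16.3095 = 0.1711  (Intel)
  w_1 = 0.526673·0.8650 + -0.030449·14.5631 = 0.0121  (Starbucks)
  w_2 = 0.526673·1.4278 + -0.030449·16.8507 = 0.2389  (Visa)
  w_3 = 0.526673·2.1025 + -0.030449·12.0097 = 0.7417  (Qualcomm)
  w_4 = 0.526673·0.3710 + -0.030449·11.7970 = -0.1638  (Walmart)
Σw_i=1.0000  μᵀw=0.1710
σ²=wᵀΣw=λ₁·μ_p+λ₂ = 0.526673·0.171 + -0.030449 = 0.059612 ≈ 0.0596

0.0596


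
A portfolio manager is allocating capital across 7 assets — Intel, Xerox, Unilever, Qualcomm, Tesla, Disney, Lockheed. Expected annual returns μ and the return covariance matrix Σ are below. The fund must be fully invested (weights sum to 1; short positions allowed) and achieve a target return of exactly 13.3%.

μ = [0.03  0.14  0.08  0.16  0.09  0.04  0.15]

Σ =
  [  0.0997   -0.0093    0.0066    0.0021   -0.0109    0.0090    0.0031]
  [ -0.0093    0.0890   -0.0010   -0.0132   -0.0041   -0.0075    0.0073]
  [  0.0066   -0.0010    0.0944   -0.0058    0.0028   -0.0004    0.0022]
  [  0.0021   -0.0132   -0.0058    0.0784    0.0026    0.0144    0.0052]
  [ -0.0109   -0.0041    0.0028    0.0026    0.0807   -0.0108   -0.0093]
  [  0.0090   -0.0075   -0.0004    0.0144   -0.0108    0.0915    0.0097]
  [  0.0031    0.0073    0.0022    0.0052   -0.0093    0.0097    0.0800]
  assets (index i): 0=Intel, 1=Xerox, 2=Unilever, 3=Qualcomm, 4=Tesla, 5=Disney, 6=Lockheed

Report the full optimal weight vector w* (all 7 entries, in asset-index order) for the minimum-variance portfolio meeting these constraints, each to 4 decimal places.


x=Σ⁻¹μ = [0.4556  1.9051  0.8936  2.2248  1.3868  0.1908  1.6524]
y=Σ⁻¹𝟙 = [11.0833  15.1433  10.0742  12.6945  16.4196  9.9739  10.2860]
a=μᵀx=1.088156  b=𝟙ᵀx=8.709221  c=𝟙ᵀy=85.674712  D=ac−b²=17.376886
λ₁=(c·0.133−b)/D = (85.674712·0.133−8.709221)/17.376886 = 0.154545
λ₂=(a−b·0.133)/D = (1.088156−8.709221·0.133)/17.376886 = -0.004038
w* = 0.154545·x + -0.004038·y:
  w_0 = 0.154545·0.4556 + -0.004038·11.0833 = 0.0257  (Intel)
  w_1 = 0.154545·1.9051 + -0.004038·15.1433 = 0.2333  (Xerox)
  w_2 = 0.154545·0.8936 + -0.004038·10.0742 = 0.0974  (Unilever)
  w_3 = 0.154545·2.2248 + -0.004038·12.6945 = 0.2926  (Qualcomm)
  w_4 = 0.154545·1.3868 + -0.004038·16.4196 = 0.1480  (Tesla)
  w_5 = 0.154545·0.1908 + -0.004038·9.9739 = -0.0108  (Disney)
  w_6 = 0.154545·1.6524 + -0.004038·10.2860 = 0.2138  (Lockheed)
Σw_i=1.0000  μᵀw=0.1330
σ²=wᵀΣw=λ₁·μ_p+λ₂ = 0.154545·0.133 + -0.004038 = 0.016516 ≈ 0.0165

0.0257  0.2333  0.0974  0.2926  0.1480  -0.0108  0.2138


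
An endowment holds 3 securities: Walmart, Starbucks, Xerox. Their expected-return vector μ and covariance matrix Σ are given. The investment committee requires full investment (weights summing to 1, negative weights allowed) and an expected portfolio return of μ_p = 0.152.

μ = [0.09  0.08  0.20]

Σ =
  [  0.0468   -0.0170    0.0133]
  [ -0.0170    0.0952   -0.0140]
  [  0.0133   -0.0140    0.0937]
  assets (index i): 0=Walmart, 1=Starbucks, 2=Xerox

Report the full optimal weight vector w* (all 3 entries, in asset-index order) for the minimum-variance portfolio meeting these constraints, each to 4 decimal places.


0.1961  0.2203  0.5837

x=Σ⁻¹μ = [1.8669  1.4812  2.0908]
y=Σ⁻¹𝟙 = [24.5553  16.3042  9.6230]
a=μᵀx=0.704676  b=𝟙ᵀx=5.438908  c=𝟙ᵀy=50.482457  D=ac−b²=5.992053
λ₁=(c·0.152−b)/D = (50.482457·0.152−5.438908)/5.992053 = 0.372898
λ₂=(a−b·0.152)/D = (0.704676−5.438908·0.152)/5.992053 = -0.020367
w* = 0.372898·x + -0.020367·y:
  w_0 = 0.372898·1.8669 + -0.020367·24.5553 = 0.1961  (Walmart)
  w_1 = 0.372898·1.4812 + -0.020367·16.3042 = 0.2203  (Starbucks)
  w_2 = 0.372898·2.0908 + -0.020367·9.6230 = 0.5837  (Xerox)
Σw_i=1.0000  μᵀw=0.1520
σ²=wᵀΣw=λ₁·μ_p+λ₂ = 0.372898·0.152 + -0.020367 = 0.036314 ≈ 0.0363


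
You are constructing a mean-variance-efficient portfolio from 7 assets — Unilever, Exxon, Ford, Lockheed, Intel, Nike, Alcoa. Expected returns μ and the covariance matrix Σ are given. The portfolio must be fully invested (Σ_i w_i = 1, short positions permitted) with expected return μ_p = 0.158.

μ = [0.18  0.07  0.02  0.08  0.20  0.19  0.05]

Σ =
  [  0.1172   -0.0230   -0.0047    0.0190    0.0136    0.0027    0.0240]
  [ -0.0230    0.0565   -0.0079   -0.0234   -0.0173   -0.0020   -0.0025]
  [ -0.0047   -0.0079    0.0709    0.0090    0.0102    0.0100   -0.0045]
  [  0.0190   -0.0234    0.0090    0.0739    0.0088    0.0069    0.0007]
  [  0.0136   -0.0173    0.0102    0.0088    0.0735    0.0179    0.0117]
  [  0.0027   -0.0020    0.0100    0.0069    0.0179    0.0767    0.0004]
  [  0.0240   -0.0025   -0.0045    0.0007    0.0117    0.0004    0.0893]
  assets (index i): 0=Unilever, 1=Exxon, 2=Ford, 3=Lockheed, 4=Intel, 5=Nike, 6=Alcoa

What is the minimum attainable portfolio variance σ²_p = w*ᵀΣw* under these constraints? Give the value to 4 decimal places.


0.0171

g=Σ⁻¹μ = [1.6665  3.2794  -0.0377  1.2182  2.6348  1.7853  -0.1608]
h=Σ⁻¹𝟙 = [9.7602  35.8618  14.0787  18.3731  13.0304  7.0561  8.4056]
a=μᵀg=1.484352  b=𝟙ᵀg=10.385612  c=𝟙ᵀh=106.565950  D=ac−b²=50.320414
λ₁=(c·0.158−b)/D = (106.565950·0.158−10.385612)/50.320414 = 0.128215
λ₂=(a−b·0.158)/D = (1.484352−10.385612·0.158)/50.320414 = -0.003112
w* = 0.128215·g + -0.003112·h:
  w_0 = 0.128215·1.6665 + -0.003112·9.7602 = 0.1833  (Unilever)
  w_1 = 0.128215·3.2794 + -0.003112·35.8618 = 0.3089  (Exxon)
  w_2 = 0.128215·-0.0377 + -0.003112·14.0787 = -0.0486  (Ford)
  w_3 = 0.128215·1.2182 + -0.003112·18.3731 = 0.0990  (Lockheed)
  w_4 = 0.128215·2.6348 + -0.003112·13.0304 = 0.2973  (Intel)
  w_5 = 0.128215·1.7853 + -0.003112·7.0561 = 0.2069  (Nike)
  w_6 = 0.128215·-0.1608 + -0.003112·8.4056 = -0.0468  (Alcoa)
Σw_i=1.0000  μᵀw=0.1580
σ²=wᵀΣw=λ₁·μ_p+λ₂ = 0.128215·0.158 + -0.003112 = 0.017146 ≈ 0.0171
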